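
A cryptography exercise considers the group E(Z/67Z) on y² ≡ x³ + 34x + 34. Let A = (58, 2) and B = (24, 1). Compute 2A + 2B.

(11, 59)

First 2A:
Repeated addition: build up to 2A.
2A: tangent at (58, 2): λ = (3·58² + 34)/(2·2) ≡ 9/4. 4⁻¹ ≡ 17 (mod 67) since 4·17 = 68 ≡ 1, so λ ≡ 9·17 ≡ 19.
  x = λ² - 58 - 58 = 361 - 116 ≡ 44; y = λ·(58 - 44) - 2 ≡ 63. → (44, 63)
2A = (44, 63).
Next 2B:
Repeated addition: build up to 2B.
2B: tangent at (24, 1): λ = (3·24² + 34)/(2·1) ≡ 20/2. 2⁻¹ ≡ 34 (mod 67), so λ ≡ 20·34 ≡ 10.
  x = λ² - 24 - 24 = 100 - 48 ≡ 52; y = λ·(24 - 52) - 1 ≡ 54. → (52, 54)
2B = (52, 54).
Finally 2A + 2B:
(44, 63) + (52, 54). λ = (54 - 63)/(52 - 44) ≡ 58/8 mod 67. 8⁻¹ ≡ 42 (mod 67) since 8·42 = 336 ≡ 1, so λ ≡ 24.
  x = λ² - 44 - 52 = 576 - 96 ≡ 11; y = λ·(44 - 11) - 63 ≡ 59. → (11, 59)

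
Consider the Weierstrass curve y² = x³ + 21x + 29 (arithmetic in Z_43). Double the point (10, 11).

(32, 12)

tangent at (10, 11): λ = (3·10² + 21)/(2·11) ≡ 20/22. 22⁻¹ ≡ 2 (mod 43), so λ ≡ 20·2 ≡ 40.
  x = λ² - 10 - 10 = 1600 - 20 ≡ 32; y = λ·(10 - 32) - 11 ≡ 12. → (32, 12)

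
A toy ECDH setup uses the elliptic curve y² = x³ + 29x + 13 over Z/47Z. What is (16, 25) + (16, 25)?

(5, 46)

tangent at (16, 25): λ = (3·16² + 29)/(2·25) ≡ 45/3. 3⁻¹ ≡ 16 (mod 47) since 3·16 = 48 ≡ 1, so λ ≡ 45·16 ≡ 15.
  x = λ² - 16 - 16 = 225 - 32 ≡ 5; y = λ·(16 - 5) - 25 ≡ 46. → (5, 46)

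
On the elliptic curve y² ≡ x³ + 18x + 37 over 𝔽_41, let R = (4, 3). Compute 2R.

(31, 28)

tangent at (4, 3): λ = (3·4² + 18)/(2·3) ≡ 25/6. 6⁻¹ ≡ 7 (mod 41), so λ ≡ 25·7 ≡ 11.
  x = λ² - 4 - 4 = 121 - 8 ≡ 31; y = λ·(4 - 31) - 3 ≡ 28. → (31, 28)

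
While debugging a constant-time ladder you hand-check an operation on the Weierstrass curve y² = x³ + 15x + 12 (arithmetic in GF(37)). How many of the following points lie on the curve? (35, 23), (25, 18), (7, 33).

3

(35, 23): 23² ≡ 11, rhs ≡ 11 → on.
(25, 18): 18² ≡ 28, rhs ≡ 28 → on.
(7, 33): 33² ≡ 16, rhs ≡ 16 → on.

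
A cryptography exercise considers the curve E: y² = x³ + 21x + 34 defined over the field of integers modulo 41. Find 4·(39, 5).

(37, 38)

Write Q = (39, 5).
Double-and-add on 4 = (100)₂. Start with Q = (39, 5) for the leading 1-bit.
double: tangent at (39, 5): λ = (3·39² + 21)/(2·5) ≡ 33/10. 10⁻¹ ≡ 37 (mod 41) since 10·37 = 370 ≡ 1, so λ ≡ 33·37 ≡ 32.
  x = λ² - 39 - 39 = 1024 - 78 ≡ 3; y = λ·(39 - 3) - 5 ≡ 40. → (3, 40)
double: tangent at (3, 40): λ = (3·3² + 21)/(2·40) ≡ 7/39. 39⁻¹ ≡ 20 (mod 41) since 39·20 = 780 ≡ 1, so λ ≡ 7·20 ≡ 17.
  x = λ² - 3 - 3 = 289 - 6 ≡ 37; y = λ·(3 - 37) - 40 ≡ 38. → (37, 38)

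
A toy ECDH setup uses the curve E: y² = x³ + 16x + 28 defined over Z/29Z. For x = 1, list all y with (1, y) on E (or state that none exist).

x³ + 16x + 28 = 45 ≡ 16 (mod 29).
Square roots of 16 mod 29: 4 and 25 (since 4² = 16 ≡ 16).

4, 25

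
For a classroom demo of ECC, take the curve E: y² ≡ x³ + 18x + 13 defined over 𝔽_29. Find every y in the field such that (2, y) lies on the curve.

12, 17

x³ + 18x + 13 = 57 ≡ 28 (mod 29).
Square roots of 28 mod 29: 12 and 17 (since 12² = 144 ≡ 28).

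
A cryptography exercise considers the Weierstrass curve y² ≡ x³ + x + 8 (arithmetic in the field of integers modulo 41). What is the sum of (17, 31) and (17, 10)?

O

The two points share x = 17 and their y-coordinates satisfy 31 + 10 ≡ 0 (mod 41), so they are inverses. Their sum is 𝒪.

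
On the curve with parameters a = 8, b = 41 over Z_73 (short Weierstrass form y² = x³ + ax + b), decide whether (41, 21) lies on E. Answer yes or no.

y² = 21² ≡ 3; x³ + 8x + 41 = 69290 ≡ 13 (mod 73). 3 ≠ 13.

no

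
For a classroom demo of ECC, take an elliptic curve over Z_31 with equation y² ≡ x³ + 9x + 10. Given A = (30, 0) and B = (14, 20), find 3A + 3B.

(0, 14)

First 3A:
Repeated addition: build up to 3A.
2A: (30, 0) + (30, 0): same x and y₁ ≡ -y₂, so the sum is the point at infinity.
3A: the point at infinity + (30, 0) = (30, 0) (identity).
3A = (30, 0).
Next 3B:
Repeated addition: build up to 3B.
2B: tangent at (14, 20): λ = (3·14² + 9)/(2·20) ≡ 8/9. 9⁻¹ ≡ 7 (mod 31) since 9·7 = 63 ≡ 1, so λ ≡ 8·7 ≡ 25.
  x = λ² - 14 - 14 = 625 - 28 ≡ 8; y = λ·(14 - 8) - 20 ≡ 6. → (8, 6)
3B: (8, 6) + (14, 20). λ = (20 - 6)/(14 - 8) ≡ 14/6 mod 31. 6⁻¹ ≡ 26 (mod 31) since 6·26 = 156 ≡ 1, so λ ≡ 23.
  x = λ² - 8 - 14 = 529 - 22 ≡ 11; y = λ·(8 - 11) - 6 ≡ 18. → (11, 18)
3B = (11, 18).
Finally 3A + 3B:
(30, 0) + (11, 18). λ = (18 - 0)/(11 - 30) ≡ 18/12 mod 31. 12⁻¹ ≡ 13 (mod 31) since 12·13 = 156 ≡ 1, so λ ≡ 17.
  x = λ² - 30 - 11 = 289 - 41 ≡ 0; y = λ·(30 - 0) - 0 ≡ 14. → (0, 14)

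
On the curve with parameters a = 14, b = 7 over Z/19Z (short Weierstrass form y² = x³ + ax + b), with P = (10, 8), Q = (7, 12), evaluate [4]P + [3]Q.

First 4P:
Double-and-add on 4 = (100)₂. Start with P = (10, 8) for the leading 1-bit.
double: tangent at (10, 8): λ = (3·10² + 14)/(2·8) ≡ 10/16. 16⁻¹ ≡ 6 (mod 19), so λ ≡ 10·6 ≡ 3.
  x = λ² - 10 - 10 = 9 - 20 ≡ 8; y = λ·(10 - 8) - 8 ≡ 17. → (8, 17)
double: tangent at (8, 17): λ = (3·8² + 14)/(2·17) ≡ 16/15. 15⁻¹ ≡ 14 (mod 19), so λ ≡ 16·14 ≡ 15.
  x = λ² - 8 - 8 = 225 - 16 ≡ 0; y = λ·(8 - 0) - 17 ≡ 8. → (0, 8)
4P = (0, 8).
Next 3Q:
Repeated addition: build up to 3Q.
2Q: tangent at (7, 12): λ = (3·7² + 14)/(2·12) ≡ 9/5. 5⁻¹ ≡ 4 (mod 19) since 5·4 = 20 ≡ 1, so λ ≡ 9·4 ≡ 17.
  x = λ² - 7 - 7 = 289 - 14 ≡ 9; y = λ·(7 - 9) - 12 ≡ 11. → (9, 11)
3Q: (9, 11) + (7, 12). λ = (12 - 11)/(7 - 9) ≡ 1/17 mod 19. 17⁻¹ ≡ 9 (mod 19), so λ ≡ 9.
  x = λ² - 9 - 7 = 81 - 16 ≡ 8; y = λ·(9 - 8) - 11 ≡ 17. → (8, 17)
3Q = (8, 17).
Finally 4P + 3Q:
(0, 8) + (8, 17). λ = (17 - 8)/(8 - 0) ≡ 9/8 mod 19. 8⁻¹ ≡ 12 (mod 19), so λ ≡ 13.
  x = λ² - 0 - 8 = 169 - 8 ≡ 9; y = λ·(0 - 9) - 8 ≡ 8. → (9, 8)

(9, 8)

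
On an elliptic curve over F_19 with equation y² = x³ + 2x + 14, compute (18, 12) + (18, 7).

The two points share x = 18 and their y-coordinates satisfy 12 + 7 ≡ 0 (mod 19), so they are inverses. Their sum is 𝒪.

O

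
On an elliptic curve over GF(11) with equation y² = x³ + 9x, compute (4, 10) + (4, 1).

O

The two points share x = 4 and their y-coordinates satisfy 10 + 1 ≡ 0 (mod 11), so they are inverses. Their sum is ∞.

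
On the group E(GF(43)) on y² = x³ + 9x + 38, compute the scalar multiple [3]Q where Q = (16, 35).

(35, 23)

Repeated addition: build up to 3Q.
2Q: tangent at (16, 35): λ = (3·16² + 9)/(2·35) ≡ 3/27. 27⁻¹ ≡ 8 (mod 43), so λ ≡ 3·8 ≡ 24.
  x = λ² - 16 - 16 = 576 - 32 ≡ 28; y = λ·(16 - 28) - 35 ≡ 21. → (28, 21)
3Q: (28, 21) + (16, 35). λ = (35 - 21)/(16 - 28) ≡ 14/31 mod 43. 31⁻¹ ≡ 25 (mod 43), so λ ≡ 6.
  x = λ² - 28 - 16 = 36 - 44 ≡ 35; y = λ·(28 - 35) - 21 ≡ 23. → (35, 23)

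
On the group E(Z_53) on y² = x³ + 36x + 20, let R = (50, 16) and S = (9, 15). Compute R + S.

(1, 2)

(50, 16) + (9, 15). λ = (15 - 16)/(9 - 50) ≡ 52/12 mod 53. 12⁻¹ ≡ 31 (mod 53), so λ ≡ 22.
  x = λ² - 50 - 9 = 484 - 59 ≡ 1; y = λ·(50 - 1) - 16 ≡ 2. → (1, 2)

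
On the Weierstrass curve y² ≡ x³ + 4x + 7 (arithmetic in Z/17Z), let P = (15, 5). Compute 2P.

tangent at (15, 5): λ = (3·15² + 4)/(2·5) ≡ 16/10. 10⁻¹ ≡ 12 (mod 17), so λ ≡ 16·12 ≡ 5.
  x = λ² - 15 - 15 = 25 - 30 ≡ 12; y = λ·(15 - 12) - 5 ≡ 10. → (12, 10)

(12, 10)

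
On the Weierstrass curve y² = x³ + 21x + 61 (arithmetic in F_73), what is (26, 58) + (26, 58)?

tangent at (26, 58): λ = (3·26² + 21)/(2·58) ≡ 5/43. 43⁻¹ ≡ 17 (mod 73) since 43·17 = 731 ≡ 1, so λ ≡ 5·17 ≡ 12.
  x = λ² - 26 - 26 = 144 - 52 ≡ 19; y = λ·(26 - 19) - 58 ≡ 26. → (19, 26)

(19, 26)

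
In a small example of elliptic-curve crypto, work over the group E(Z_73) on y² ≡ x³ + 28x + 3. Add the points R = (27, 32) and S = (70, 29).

(22, 5)

(27, 32) + (70, 29). λ = (29 - 32)/(70 - 27) ≡ 70/43 mod 73. 43⁻¹ ≡ 17 (mod 73), so λ ≡ 22.
  x = λ² - 27 - 70 = 484 - 97 ≡ 22; y = λ·(27 - 22) - 32 ≡ 5. → (22, 5)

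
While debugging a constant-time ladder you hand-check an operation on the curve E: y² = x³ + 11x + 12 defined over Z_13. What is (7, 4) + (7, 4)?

tangent at (7, 4): λ = (3·7² + 11)/(2·4) ≡ 2/8. 8⁻¹ ≡ 5 (mod 13) since 8·5 = 40 ≡ 1, so λ ≡ 2·5 ≡ 10.
  x = λ² - 7 - 7 = 100 - 14 ≡ 8; y = λ·(7 - 8) - 4 ≡ 12. → (8, 12)

(8, 12)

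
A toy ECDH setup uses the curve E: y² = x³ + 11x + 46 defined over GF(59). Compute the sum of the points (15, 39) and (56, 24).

(10, 34)

(15, 39) + (56, 24). λ = (24 - 39)/(56 - 15) ≡ 44/41 mod 59. 41⁻¹ ≡ 36 (mod 59) since 41·36 = 1476 ≡ 1, so λ ≡ 50.
  x = λ² - 15 - 56 = 2500 - 71 ≡ 10; y = λ·(15 - 10) - 39 ≡ 34. → (10, 34)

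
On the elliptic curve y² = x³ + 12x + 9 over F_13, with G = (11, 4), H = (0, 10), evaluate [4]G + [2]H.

First 4G:
Repeated addition: build up to 4G.
2G: tangent at (11, 4): λ = (3·11² + 12)/(2·4) ≡ 11/8. 8⁻¹ ≡ 5 (mod 13) since 8·5 = 40 ≡ 1, so λ ≡ 11·5 ≡ 3.
  x = λ² - 11 - 11 = 9 - 22 ≡ 0; y = λ·(11 - 0) - 4 ≡ 3. → (0, 3)
3G: (0, 3) + (11, 4). λ = (4 - 3)/(11 - 0) ≡ 1/11 mod 13. 11⁻¹ ≡ 6 (mod 13), so λ ≡ 6.
  x = λ² - 0 - 11 = 36 - 11 ≡ 12; y = λ·(0 - 12) - 3 ≡ 3. → (12, 3)
4G: (12, 3) + (11, 4). λ = (4 - 3)/(11 - 12) ≡ 1/12 mod 13. 12⁻¹ ≡ 12 (mod 13) since 12·12 = 144 ≡ 1, so λ ≡ 12.
  x = λ² - 12 - 11 = 144 - 23 ≡ 4; y = λ·(12 - 4) - 3 ≡ 2. → (4, 2)
4G = (4, 2).
Next 2H:
Repeated addition: build up to 2H.
2H: tangent at (0, 10): λ = (3·0² + 12)/(2·10) ≡ 12/7. 7⁻¹ ≡ 2 (mod 13), so λ ≡ 12·2 ≡ 11.
  x = λ² - 0 - 0 = 121 - 0 ≡ 4; y = λ·(0 - 4) - 10 ≡ 11. → (4, 11)
2H = (4, 11).
Finally 4G + 2H:
(4, 2) + (4, 11): same x and y₁ ≡ -y₂, so the sum is 𝒪.

O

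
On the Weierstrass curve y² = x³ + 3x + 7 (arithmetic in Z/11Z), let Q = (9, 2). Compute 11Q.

Double-and-add on 11 = (1011)₂. Start with Q = (9, 2) for the leading 1-bit.
double: tangent at (9, 2): λ = (3·9² + 3)/(2·2) ≡ 4/4. 4⁻¹ ≡ 3 (mod 11) since 4·3 = 12 ≡ 1, so λ ≡ 4·3 ≡ 1.
  x = λ² - 9 - 9 = 1 - 18 ≡ 5; y = λ·(9 - 5) - 2 ≡ 2. → (5, 2)
double: tangent at (5, 2): λ = (3·5² + 3)/(2·2) ≡ 1/4. 4⁻¹ ≡ 3 (mod 11) since 4·3 = 12 ≡ 1, so λ ≡ 1·3 ≡ 3.
  x = λ² - 5 - 5 = 9 - 10 ≡ 10; y = λ·(5 - 10) - 2 ≡ 5. → (10, 5)
add Q: (10, 5) + (9, 2). λ = (2 - 5)/(9 - 10) ≡ 8/10 mod 11. 10⁻¹ ≡ 10 (mod 11), so λ ≡ 3.
  x = λ² - 10 - 9 = 9 - 19 ≡ 1; y = λ·(10 - 1) - 5 ≡ 0. → (1, 0)
double: (1, 0) + (1, 0): same x and y₁ ≡ -y₂, so the sum is O.
add Q: O + (9, 2) = (9, 2) (identity).

(9, 2)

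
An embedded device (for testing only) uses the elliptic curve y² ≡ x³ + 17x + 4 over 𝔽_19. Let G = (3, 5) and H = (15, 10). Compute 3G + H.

O

First 3G:
Repeated addition: build up to 3G.
2G: tangent at (3, 5): λ = (3·3² + 17)/(2·5) ≡ 6/10. 10⁻¹ ≡ 2 (mod 19) since 10·2 = 20 ≡ 1, so λ ≡ 6·2 ≡ 12.
  x = λ² - 3 - 3 = 144 - 6 ≡ 5; y = λ·(3 - 5) - 5 ≡ 9. → (5, 9)
3G: (5, 9) + (3, 5). λ = (5 - 9)/(3 - 5) ≡ 15/17 mod 19. 17⁻¹ ≡ 9 (mod 19), so λ ≡ 2.
  x = λ² - 5 - 3 = 4 - 8 ≡ 15; y = λ·(5 - 15) - 9 ≡ 9. → (15, 9)
3G = (15, 9).
Finally 3G + H:
(15, 9) + (15, 10): same x and y₁ ≡ -y₂, so the sum is the point at infinity.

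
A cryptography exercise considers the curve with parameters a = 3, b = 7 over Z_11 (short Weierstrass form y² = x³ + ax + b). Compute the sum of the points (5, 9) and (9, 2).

(9, 9)

(5, 9) + (9, 2). λ = (2 - 9)/(9 - 5) ≡ 4/4 mod 11. 4⁻¹ ≡ 3 (mod 11), so λ ≡ 1.
  x = λ² - 5 - 9 = 1 - 14 ≡ 9; y = λ·(5 - 9) - 9 ≡ 9. → (9, 9)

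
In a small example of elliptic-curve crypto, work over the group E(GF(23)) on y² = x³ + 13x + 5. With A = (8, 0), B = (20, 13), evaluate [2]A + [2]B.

First 2A:
Repeated addition: build up to 2A.
2A: (8, 0) + (8, 0): same x and y₁ ≡ -y₂, so the sum is the point at infinity.
2A = the point at infinity.
Next 2B:
Repeated addition: build up to 2B.
2B: tangent at (20, 13): λ = (3·20² + 13)/(2·13) ≡ 17/3. 3⁻¹ ≡ 8 (mod 23), so λ ≡ 17·8 ≡ 21.
  x = λ² - 20 - 20 = 441 - 40 ≡ 10; y = λ·(20 - 10) - 13 ≡ 13. → (10, 13)
2B = (10, 13).
Finally 2A + 2B:
the point at infinity + (10, 13) = (10, 13) (identity).

(10, 13)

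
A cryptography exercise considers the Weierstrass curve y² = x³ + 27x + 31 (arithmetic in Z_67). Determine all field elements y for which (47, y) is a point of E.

0

x³ + 27x + 31 = 105123 ≡ 0 (mod 67).
Only y = 0 satisfies y² ≡ 0.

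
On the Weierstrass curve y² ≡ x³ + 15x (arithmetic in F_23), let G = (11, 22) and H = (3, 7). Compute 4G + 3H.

(3, 16)

First 4G:
Repeated addition: build up to 4G.
2G: tangent at (11, 22): λ = (3·11² + 15)/(2·22) ≡ 10/21. 21⁻¹ ≡ 11 (mod 23) since 21·11 = 231 ≡ 1, so λ ≡ 10·11 ≡ 18.
  x = λ² - 11 - 11 = 324 - 22 ≡ 3; y = λ·(11 - 3) - 22 ≡ 7. → (3, 7)
3G: (3, 7) + (11, 22). λ = (22 - 7)/(11 - 3) ≡ 15/8 mod 23. 8⁻¹ ≡ 3 (mod 23), so λ ≡ 22.
  x = λ² - 3 - 11 = 484 - 14 ≡ 10; y = λ·(3 - 10) - 7 ≡ 0. → (10, 0)
4G: (10, 0) + (11, 22). λ = (22 - 0)/(11 - 10) ≡ 22/1 mod 23. 1⁻¹ ≡ 1 (mod 23), so λ ≡ 22.
  x = λ² - 10 - 11 = 484 - 21 ≡ 3; y = λ·(10 - 3) - 0 ≡ 16. → (3, 16)
4G = (3, 16).
Next 3H:
Repeated addition: build up to 3H.
2H: tangent at (3, 7): λ = (3·3² + 15)/(2·7) ≡ 19/14. 14⁻¹ ≡ 5 (mod 23), so λ ≡ 19·5 ≡ 3.
  x = λ² - 3 - 3 = 9 - 6 ≡ 3; y = λ·(3 - 3) - 7 ≡ 16. → (3, 16)
3H: (3, 16) + (3, 7): same x and y₁ ≡ -y₂, so the sum is the point at infinity.
3H = the point at infinity.
Finally 4G + 3H:
(3, 16) + the point at infinity = (3, 16) (identity).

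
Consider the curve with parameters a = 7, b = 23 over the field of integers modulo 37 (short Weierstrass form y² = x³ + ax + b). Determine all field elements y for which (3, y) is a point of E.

16, 21

x³ + 7x + 23 = 71 ≡ 34 (mod 37).
Square roots of 34 mod 37: 16 and 21 (since 16² = 256 ≡ 34).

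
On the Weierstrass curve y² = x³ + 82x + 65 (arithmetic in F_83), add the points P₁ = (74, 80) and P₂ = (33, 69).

(45, 29)

(74, 80) + (33, 69). λ = (69 - 80)/(33 - 74) ≡ 72/42 mod 83. 42⁻¹ ≡ 2 (mod 83) since 42·2 = 84 ≡ 1, so λ ≡ 61.
  x = λ² - 74 - 33 = 3721 - 107 ≡ 45; y = λ·(74 - 45) - 80 ≡ 29. → (45, 29)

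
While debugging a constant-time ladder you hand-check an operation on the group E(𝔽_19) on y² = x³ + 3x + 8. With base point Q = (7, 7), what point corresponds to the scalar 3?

(11, 2)

Repeated addition: build up to 3Q.
2Q: tangent at (7, 7): λ = (3·7² + 3)/(2·7) ≡ 17/14. 14⁻¹ ≡ 15 (mod 19), so λ ≡ 17·15 ≡ 8.
  x = λ² - 7 - 7 = 64 - 14 ≡ 12; y = λ·(7 - 12) - 7 ≡ 10. → (12, 10)
3Q: (12, 10) + (7, 7). λ = (7 - 10)/(7 - 12) ≡ 16/14 mod 19. 14⁻¹ ≡ 15 (mod 19), so λ ≡ 12.
  x = λ² - 12 - 7 = 144 - 19 ≡ 11; y = λ·(12 - 11) - 10 ≡ 2. → (11, 2)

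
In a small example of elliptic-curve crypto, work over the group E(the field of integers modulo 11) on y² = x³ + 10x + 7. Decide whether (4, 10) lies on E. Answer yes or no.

y² = 10² ≡ 1; x³ + 10x + 7 = 111 ≡ 1 (mod 11). 1 = 1.

yes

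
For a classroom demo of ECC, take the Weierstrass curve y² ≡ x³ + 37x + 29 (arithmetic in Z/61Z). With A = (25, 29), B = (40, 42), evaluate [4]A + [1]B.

First 4A:
Repeated addition: build up to 4A.
2A: tangent at (25, 29): λ = (3·25² + 37)/(2·29) ≡ 21/58. 58⁻¹ ≡ 20 (mod 61) since 58·20 = 1160 ≡ 1, so λ ≡ 21·20 ≡ 54.
  x = λ² - 25 - 25 = 2916 - 50 ≡ 60; y = λ·(25 - 60) - 29 ≡ 33. → (60, 33)
3A: (60, 33) + (25, 29). λ = (29 - 33)/(25 - 60) ≡ 57/26 mod 61. 26⁻¹ ≡ 54 (mod 61), so λ ≡ 28.
  x = λ² - 60 - 25 = 784 - 85 ≡ 28; y = λ·(60 - 28) - 33 ≡ 9. → (28, 9)
4A: (28, 9) + (25, 29). λ = (29 - 9)/(25 - 28) ≡ 20/58 mod 61. 58⁻¹ ≡ 20 (mod 61), so λ ≡ 34.
  x = λ² - 28 - 25 = 1156 - 53 ≡ 5; y = λ·(28 - 5) - 9 ≡ 41. → (5, 41)
4A = (5, 41).
Finally 4A + B:
(5, 41) + (40, 42). λ = (42 - 41)/(40 - 5) ≡ 1/35 mod 61. 35⁻¹ ≡ 7 (mod 61), so λ ≡ 7.
  x = λ² - 5 - 40 = 49 - 45 ≡ 4; y = λ·(5 - 4) - 41 ≡ 27. → (4, 27)

(4, 27)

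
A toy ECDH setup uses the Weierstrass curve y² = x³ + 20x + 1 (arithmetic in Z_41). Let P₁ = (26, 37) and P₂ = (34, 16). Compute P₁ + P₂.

(26, 37) + (34, 16). λ = (16 - 37)/(34 - 26) ≡ 20/8 mod 41. 8⁻¹ ≡ 36 (mod 41), so λ ≡ 23.
  x = λ² - 26 - 34 = 529 - 60 ≡ 18; y = λ·(26 - 18) - 37 ≡ 24. → (18, 24)

(18, 24)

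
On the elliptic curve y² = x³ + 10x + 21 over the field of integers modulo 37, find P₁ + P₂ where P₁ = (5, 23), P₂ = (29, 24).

(33, 19)

(5, 23) + (29, 24). λ = (24 - 23)/(29 - 5) ≡ 1/24 mod 37. 24⁻¹ ≡ 17 (mod 37), so λ ≡ 17.
  x = λ² - 5 - 29 = 289 - 34 ≡ 33; y = λ·(5 - 33) - 23 ≡ 19. → (33, 19)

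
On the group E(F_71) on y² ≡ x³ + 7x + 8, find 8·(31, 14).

(31, 57)

Write Q = (31, 14).
Repeated addition: build up to 8Q.
2Q: tangent at (31, 14): λ = (3·31² + 7)/(2·14) ≡ 50/28. 28⁻¹ ≡ 33 (mod 71) since 28·33 = 924 ≡ 1, so λ ≡ 50·33 ≡ 17.
  x = λ² - 31 - 31 = 289 - 62 ≡ 14; y = λ·(31 - 14) - 14 ≡ 62. → (14, 62)
3Q: (14, 62) + (31, 14). λ = (14 - 62)/(31 - 14) ≡ 23/17 mod 71. 17⁻¹ ≡ 46 (mod 71) since 17·46 = 782 ≡ 1, so λ ≡ 64.
  x = λ² - 14 - 31 = 4096 - 45 ≡ 4; y = λ·(14 - 4) - 62 ≡ 10. → (4, 10)
4Q: (4, 10) + (31, 14). λ = (14 - 10)/(31 - 4) ≡ 4/27 mod 71. 27⁻¹ ≡ 50 (mod 71) since 27·50 = 1350 ≡ 1, so λ ≡ 58.
  x = λ² - 4 - 31 = 3364 - 35 ≡ 63; y = λ·(4 - 63) - 10 ≡ 47. → (63, 47)
5Q: (63, 47) + (31, 14). λ = (14 - 47)/(31 - 63) ≡ 38/39 mod 71. 39⁻¹ ≡ 51 (mod 71), so λ ≡ 21.
  x = λ² - 63 - 31 = 441 - 94 ≡ 63; y = λ·(63 - 63) - 47 ≡ 24. → (63, 24)
6Q: (63, 24) + (31, 14). λ = (14 - 24)/(31 - 63) ≡ 61/39 mod 71. 39⁻¹ ≡ 51 (mod 71), so λ ≡ 58.
  x = λ² - 63 - 31 = 3364 - 94 ≡ 4; y = λ·(63 - 4) - 24 ≡ 61. → (4, 61)
7Q: (4, 61) + (31, 14). λ = (14 - 61)/(31 - 4) ≡ 24/27 mod 71. 27⁻¹ ≡ 50 (mod 71), so λ ≡ 64.
  x = λ² - 4 - 31 = 4096 - 35 ≡ 14; y = λ·(4 - 14) - 61 ≡ 9. → (14, 9)
8Q: (14, 9) + (31, 14). λ = (14 - 9)/(31 - 14) ≡ 5/17 mod 71. 17⁻¹ ≡ 46 (mod 71), so λ ≡ 17.
  x = λ² - 14 - 31 = 289 - 45 ≡ 31; y = λ·(14 - 31) - 9 ≡ 57. → (31, 57)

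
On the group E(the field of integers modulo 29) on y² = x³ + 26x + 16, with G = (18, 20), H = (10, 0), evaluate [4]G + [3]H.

O

First 4G:
Repeated addition: build up to 4G.
2G: tangent at (18, 20): λ = (3·18² + 26)/(2·20) ≡ 12/11. 11⁻¹ ≡ 8 (mod 29) since 11·8 = 88 ≡ 1, so λ ≡ 12·8 ≡ 9.
  x = λ² - 18 - 18 = 81 - 36 ≡ 16; y = λ·(18 - 16) - 20 ≡ 27. → (16, 27)
3G: (16, 27) + (18, 20). λ = (20 - 27)/(18 - 16) ≡ 22/2 mod 29. 2⁻¹ ≡ 15 (mod 29), so λ ≡ 11.
  x = λ² - 16 - 18 = 121 - 34 ≡ 0; y = λ·(16 - 0) - 27 ≡ 4. → (0, 4)
4G: (0, 4) + (18, 20). λ = (20 - 4)/(18 - 0) ≡ 16/18 mod 29. 18⁻¹ ≡ 21 (mod 29), so λ ≡ 17.
  x = λ² - 0 - 18 = 289 - 18 ≡ 10; y = λ·(0 - 10) - 4 ≡ 0. → (10, 0)
4G = (10, 0).
Next 3H:
Repeated addition: build up to 3H.
2H: (10, 0) + (10, 0): same x and y₁ ≡ -y₂, so the sum is ∞.
3H: ∞ + (10, 0) = (10, 0) (identity).
3H = (10, 0).
Finally 4G + 3H:
(10, 0) + (10, 0): same x and y₁ ≡ -y₂, so the sum is ∞.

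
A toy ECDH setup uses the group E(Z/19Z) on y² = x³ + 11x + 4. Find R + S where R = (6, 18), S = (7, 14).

(6, 18) + (7, 14). λ = (14 - 18)/(7 - 6) ≡ 15/1 mod 19. 1⁻¹ ≡ 1 (mod 19), so λ ≡ 15.
  x = λ² - 6 - 7 = 225 - 13 ≡ 3; y = λ·(6 - 3) - 18 ≡ 8. → (3, 8)

(3, 8)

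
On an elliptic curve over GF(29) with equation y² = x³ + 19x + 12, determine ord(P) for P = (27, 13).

2P: tangent at (27, 13): λ = (3·27² + 19)/(2·13) ≡ 2/26. 26⁻¹ ≡ 19 (mod 29), so λ ≡ 2·19 ≡ 9.
  x = λ² - 27 - 27 = 81 - 54 ≡ 27; y = λ·(27 - 27) - 13 ≡ 16. → (27, 16)
3P: (27, 16) + (27, 13): same x and y₁ ≡ -y₂, so the sum is the point at infinity.
3P = the point at infinity, so the order is 3.

3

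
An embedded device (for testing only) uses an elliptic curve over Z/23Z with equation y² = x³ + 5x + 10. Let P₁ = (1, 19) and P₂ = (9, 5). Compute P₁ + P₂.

(1, 19) + (9, 5). λ = (5 - 19)/(9 - 1) ≡ 9/8 mod 23. 8⁻¹ ≡ 3 (mod 23), so λ ≡ 4.
  x = λ² - 1 - 9 = 16 - 10 ≡ 6; y = λ·(1 - 6) - 19 ≡ 7. → (6, 7)

(6, 7)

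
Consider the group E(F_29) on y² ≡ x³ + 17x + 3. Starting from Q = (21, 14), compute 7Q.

(2, 4)

Double-and-add on 7 = (111)₂. Start with Q = (21, 14) for the leading 1-bit.
double: tangent at (21, 14): λ = (3·21² + 17)/(2·14) ≡ 6/28. 28⁻¹ ≡ 28 (mod 29), so λ ≡ 6·28 ≡ 23.
  x = λ² - 21 - 21 = 529 - 42 ≡ 23; y = λ·(21 - 23) - 14 ≡ 27. → (23, 27)
add Q: (23, 27) + (21, 14). λ = (14 - 27)/(21 - 23) ≡ 16/27 mod 29. 27⁻¹ ≡ 14 (mod 29), so λ ≡ 21.
  x = λ² - 23 - 21 = 441 - 44 ≡ 20; y = λ·(23 - 20) - 27 ≡ 7. → (20, 7)
double: tangent at (20, 7): λ = (3·20² + 17)/(2·7) ≡ 28/14. 14⁻¹ ≡ 27 (mod 29) since 14·27 = 378 ≡ 1, so λ ≡ 28·27 ≡ 2.
  x = λ² - 20 - 20 = 4 - 40 ≡ 22; y = λ·(20 - 22) - 7 ≡ 18. → (22, 18)
add Q: (22, 18) + (21, 14). λ = (14 - 18)/(21 - 22) ≡ 25/28 mod 29. 28⁻¹ ≡ 28 (mod 29) since 28·28 = 784 ≡ 1, so λ ≡ 4.
  x = λ² - 22 - 21 = 16 - 43 ≡ 2; y = λ·(22 - 2) - 18 ≡ 4. → (2, 4)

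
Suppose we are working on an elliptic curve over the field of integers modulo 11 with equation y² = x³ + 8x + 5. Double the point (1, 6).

(9, 5)

tangent at (1, 6): λ = (3·1² + 8)/(2·6) ≡ 0/1. 1⁻¹ ≡ 1 (mod 11) since 1·1 = 1 ≡ 1, so λ ≡ 0·1 ≡ 0.
  x = λ² - 1 - 1 = 0 - 2 ≡ 9; y = λ·(1 - 9) - 6 ≡ 5. → (9, 5)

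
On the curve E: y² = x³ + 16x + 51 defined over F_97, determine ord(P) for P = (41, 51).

4

2P: tangent at (41, 51): λ = (3·41² + 16)/(2·51) ≡ 15/5. 5⁻¹ ≡ 39 (mod 97), so λ ≡ 15·39 ≡ 3.
  x = λ² - 41 - 41 = 9 - 82 ≡ 24; y = λ·(41 - 24) - 51 ≡ 0. → (24, 0)
3P: (24, 0) + (41, 51). λ = (51 - 0)/(41 - 24) ≡ 51/17 mod 97. 17⁻¹ ≡ 40 (mod 97), so λ ≡ 3.
  x = λ² - 24 - 41 = 9 - 65 ≡ 41; y = λ·(24 - 41) - 0 ≡ 46. → (41, 46)
4P: (41, 46) + (41, 51): same x and y₁ ≡ -y₂, so the sum is O.
4P = O, so the order is 4.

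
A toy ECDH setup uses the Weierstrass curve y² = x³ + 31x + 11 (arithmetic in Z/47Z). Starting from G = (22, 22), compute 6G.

Repeated addition: build up to 6G.
2G: tangent at (22, 22): λ = (3·22² + 31)/(2·22) ≡ 26/44. 44⁻¹ ≡ 31 (mod 47), so λ ≡ 26·31 ≡ 7.
  x = λ² - 22 - 22 = 49 - 44 ≡ 5; y = λ·(22 - 5) - 22 ≡ 3. → (5, 3)
3G: (5, 3) + (22, 22). λ = (22 - 3)/(22 - 5) ≡ 19/17 mod 47. 17⁻¹ ≡ 36 (mod 47), so λ ≡ 26.
  x = λ² - 5 - 22 = 676 - 27 ≡ 38; y = λ·(5 - 38) - 3 ≡ 32. → (38, 32)
4G: (38, 32) + (22, 22). λ = (22 - 32)/(22 - 38) ≡ 37/31 mod 47. 31⁻¹ ≡ 44 (mod 47), so λ ≡ 30.
  x = λ² - 38 - 22 = 900 - 60 ≡ 41; y = λ·(38 - 41) - 32 ≡ 19. → (41, 19)
5G: (41, 19) + (22, 22). λ = (22 - 19)/(22 - 41) ≡ 3/28 mod 47. 28⁻¹ ≡ 42 (mod 47) since 28·42 = 1176 ≡ 1, so λ ≡ 32.
  x = λ² - 41 - 22 = 1024 - 63 ≡ 21; y = λ·(41 - 21) - 19 ≡ 10. → (21, 10)
6G: (21, 10) + (22, 22). λ = (22 - 10)/(22 - 21) ≡ 12/1 mod 47. 1⁻¹ ≡ 1 (mod 47), so λ ≡ 12.
  x = λ² - 21 - 22 = 144 - 43 ≡ 7; y = λ·(21 - 7) - 10 ≡ 17. → (7, 17)

(7, 17)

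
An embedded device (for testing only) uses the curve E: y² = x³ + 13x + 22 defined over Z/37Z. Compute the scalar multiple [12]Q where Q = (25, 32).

Double-and-add on 12 = (1100)₂. Start with Q = (25, 32) for the leading 1-bit.
double: tangent at (25, 32): λ = (3·25² + 13)/(2·32) ≡ 1/27. 27⁻¹ ≡ 11 (mod 37) since 27·11 = 297 ≡ 1, so λ ≡ 1·11 ≡ 11.
  x = λ² - 25 - 25 = 121 - 50 ≡ 34; y = λ·(25 - 34) - 32 ≡ 17. → (34, 17)
add Q: (34, 17) + (25, 32). λ = (32 - 17)/(25 - 34) ≡ 15/28 mod 37. 28⁻¹ ≡ 4 (mod 37), so λ ≡ 23.
  x = λ² - 34 - 25 = 529 - 59 ≡ 26; y = λ·(34 - 26) - 17 ≡ 19. → (26, 19)
double: tangent at (26, 19): λ = (3·26² + 13)/(2·19) ≡ 6/1. 1⁻¹ ≡ 1 (mod 37) since 1·1 = 1 ≡ 1, so λ ≡ 6·1 ≡ 6.
  x = λ² - 26 - 26 = 36 - 52 ≡ 21; y = λ·(26 - 21) - 19 ≡ 11. → (21, 11)
double: tangent at (21, 11): λ = (3·21² + 13)/(2·11) ≡ 4/22. 22⁻¹ ≡ 32 (mod 37) since 22·32 = 704 ≡ 1, so λ ≡ 4·32 ≡ 17.
  x = λ² - 21 - 21 = 289 - 42 ≡ 25; y = λ·(21 - 25) - 11 ≡ 32. → (25, 32)

(25, 32)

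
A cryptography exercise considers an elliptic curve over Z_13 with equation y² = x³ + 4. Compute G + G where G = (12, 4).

(6, 8)

tangent at (12, 4): λ = (3·12² + 0)/(2·4) ≡ 3/8. 8⁻¹ ≡ 5 (mod 13), so λ ≡ 3·5 ≡ 2.
  x = λ² - 12 - 12 = 4 - 24 ≡ 6; y = λ·(12 - 6) - 4 ≡ 8. → (6, 8)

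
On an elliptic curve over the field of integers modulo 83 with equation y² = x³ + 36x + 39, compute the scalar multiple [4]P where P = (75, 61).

Repeated addition: build up to 4P.
2P: tangent at (75, 61): λ = (3·75² + 36)/(2·61) ≡ 62/39. 39⁻¹ ≡ 66 (mod 83), so λ ≡ 62·66 ≡ 25.
  x = λ² - 75 - 75 = 625 - 150 ≡ 60; y = λ·(75 - 60) - 61 ≡ 65. → (60, 65)
3P: (60, 65) + (75, 61). λ = (61 - 65)/(75 - 60) ≡ 79/15 mod 83. 15⁻¹ ≡ 72 (mod 83) since 15·72 = 1080 ≡ 1, so λ ≡ 44.
  x = λ² - 60 - 75 = 1936 - 135 ≡ 58; y = λ·(60 - 58) - 65 ≡ 23. → (58, 23)
4P: (58, 23) + (75, 61). λ = (61 - 23)/(75 - 58) ≡ 38/17 mod 83. 17⁻¹ ≡ 44 (mod 83) since 17·44 = 748 ≡ 1, so λ ≡ 12.
  x = λ² - 58 - 75 = 144 - 133 ≡ 11; y = λ·(58 - 11) - 23 ≡ 43. → (11, 43)

(11, 43)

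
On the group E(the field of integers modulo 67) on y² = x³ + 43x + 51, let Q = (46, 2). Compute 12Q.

Repeated addition: build up to 12Q.
2Q: tangent at (46, 2): λ = (3·46² + 43)/(2·2) ≡ 26/4. 4⁻¹ ≡ 17 (mod 67), so λ ≡ 26·17 ≡ 40.
  x = λ² - 46 - 46 = 1600 - 92 ≡ 34; y = λ·(46 - 34) - 2 ≡ 9. → (34, 9)
3Q: (34, 9) + (46, 2). λ = (2 - 9)/(46 - 34) ≡ 60/12 mod 67. 12⁻¹ ≡ 28 (mod 67), so λ ≡ 5.
  x = λ² - 34 - 46 = 25 - 80 ≡ 12; y = λ·(34 - 12) - 9 ≡ 34. → (12, 34)
4Q: (12, 34) + (46, 2). λ = (2 - 34)/(46 - 12) ≡ 35/34 mod 67. 34⁻¹ ≡ 2 (mod 67), so λ ≡ 3.
  x = λ² - 12 - 46 = 9 - 58 ≡ 18; y = λ·(12 - 18) - 34 ≡ 15. → (18, 15)
5Q: (18, 15) + (46, 2). λ = (2 - 15)/(46 - 18) ≡ 54/28 mod 67. 28⁻¹ ≡ 12 (mod 67), so λ ≡ 45.
  x = λ² - 18 - 46 = 2025 - 64 ≡ 18; y = λ·(18 - 18) - 15 ≡ 52. → (18, 52)
6Q: (18, 52) + (46, 2). λ = (2 - 52)/(46 - 18) ≡ 17/28 mod 67. 28⁻¹ ≡ 12 (mod 67), so λ ≡ 3.
  x = λ² - 18 - 46 = 9 - 64 ≡ 12; y = λ·(18 - 12) - 52 ≡ 33. → (12, 33)
7Q: (12, 33) + (46, 2). λ = (2 - 33)/(46 - 12) ≡ 36/34 mod 67. 34⁻¹ ≡ 2 (mod 67), so λ ≡ 5.
  x = λ² - 12 - 46 = 25 - 58 ≡ 34; y = λ·(12 - 34) - 33 ≡ 58. → (34, 58)
8Q: (34, 58) + (46, 2). λ = (2 - 58)/(46 - 34) ≡ 11/12 mod 67. 12⁻¹ ≡ 28 (mod 67), so λ ≡ 40.
  x = λ² - 34 - 46 = 1600 - 80 ≡ 46; y = λ·(34 - 46) - 58 ≡ 65. → (46, 65)
9Q: (46, 65) + (46, 2): same x and y₁ ≡ -y₂, so the sum is O.
10Q: O + (46, 2) = (46, 2) (identity).
11Q: tangent at (46, 2): λ = (3·46² + 43)/(2·2) ≡ 26/4. 4⁻¹ ≡ 17 (mod 67), so λ ≡ 26·17 ≡ 40.
  x = λ² - 46 - 46 = 1600 - 92 ≡ 34; y = λ·(46 - 34) - 2 ≡ 9. → (34, 9)
12Q: (34, 9) + (46, 2). λ = (2 - 9)/(46 - 34) ≡ 60/12 mod 67. 12⁻¹ ≡ 28 (mod 67), so λ ≡ 5.
  x = λ² - 34 - 46 = 25 - 80 ≡ 12; y = λ·(34 - 12) - 9 ≡ 34. → (12, 34)

(12, 34)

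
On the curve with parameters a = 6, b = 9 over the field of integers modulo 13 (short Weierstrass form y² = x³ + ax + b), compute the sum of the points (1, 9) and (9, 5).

(0, 10)

(1, 9) + (9, 5). λ = (5 - 9)/(9 - 1) ≡ 9/8 mod 13. 8⁻¹ ≡ 5 (mod 13) since 8·5 = 40 ≡ 1, so λ ≡ 6.
  x = λ² - 1 - 9 = 36 - 10 ≡ 0; y = λ·(1 - 0) - 9 ≡ 10. → (0, 10)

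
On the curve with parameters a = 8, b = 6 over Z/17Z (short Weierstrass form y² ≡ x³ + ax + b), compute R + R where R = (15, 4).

tangent at (15, 4): λ = (3·15² + 8)/(2·4) ≡ 3/8. 8⁻¹ ≡ 15 (mod 17), so λ ≡ 3·15 ≡ 11.
  x = λ² - 15 - 15 = 121 - 30 ≡ 6; y = λ·(15 - 6) - 4 ≡ 10. → (6, 10)

(6, 10)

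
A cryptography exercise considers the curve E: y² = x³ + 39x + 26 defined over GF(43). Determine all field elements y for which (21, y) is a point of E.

x³ + 39x + 26 = 10106 ≡ 1 (mod 43).
Square roots of 1 mod 43: 1 and 42 (since 1² = 1 ≡ 1).

1, 42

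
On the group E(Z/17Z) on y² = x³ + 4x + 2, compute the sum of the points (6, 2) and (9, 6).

(6, 2) + (9, 6). λ = (6 - 2)/(9 - 6) ≡ 4/3 mod 17. 3⁻¹ ≡ 6 (mod 17) since 3·6 = 18 ≡ 1, so λ ≡ 7.
  x = λ² - 6 - 9 = 49 - 15 ≡ 0; y = λ·(6 - 0) - 2 ≡ 6. → (0, 6)

(0, 6)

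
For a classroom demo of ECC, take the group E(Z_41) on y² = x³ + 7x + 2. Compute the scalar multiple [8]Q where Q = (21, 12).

(39, 12)

Double-and-add on 8 = (1000)₂. Start with Q = (21, 12) for the leading 1-bit.
double: tangent at (21, 12): λ = (3·21² + 7)/(2·12) ≡ 18/24. 24⁻¹ ≡ 12 (mod 41) since 24·12 = 288 ≡ 1, so λ ≡ 18·12 ≡ 11.
  x = λ² - 21 - 21 = 121 - 42 ≡ 38; y = λ·(21 - 38) - 12 ≡ 6. → (38, 6)
double: tangent at (38, 6): λ = (3·38² + 7)/(2·6) ≡ 34/12. 12⁻¹ ≡ 24 (mod 41), so λ ≡ 34·24 ≡ 37.
  x = λ² - 38 - 38 = 1369 - 76 ≡ 22; y = λ·(38 - 22) - 6 ≡ 12. → (22, 12)
double: tangent at (22, 12): λ = (3·22² + 7)/(2·12) ≡ 24/24. 24⁻¹ ≡ 12 (mod 41), so λ ≡ 24·12 ≡ 1.
  x = λ² - 22 - 22 = 1 - 44 ≡ 39; y = λ·(22 - 39) - 12 ≡ 12. → (39, 12)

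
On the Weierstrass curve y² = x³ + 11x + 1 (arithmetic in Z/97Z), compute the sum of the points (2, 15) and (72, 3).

(2, 15) + (72, 3). λ = (3 - 15)/(72 - 2) ≡ 85/70 mod 97. 70⁻¹ ≡ 79 (mod 97), so λ ≡ 22.
  x = λ² - 2 - 72 = 484 - 74 ≡ 22; y = λ·(2 - 22) - 15 ≡ 30. → (22, 30)

(22, 30)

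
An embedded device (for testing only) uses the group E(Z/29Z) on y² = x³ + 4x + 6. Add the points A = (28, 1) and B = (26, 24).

(13, 15)

(28, 1) + (26, 24). λ = (24 - 1)/(26 - 28) ≡ 23/27 mod 29. 27⁻¹ ≡ 14 (mod 29), so λ ≡ 3.
  x = λ² - 28 - 26 = 9 - 54 ≡ 13; y = λ·(28 - 13) - 1 ≡ 15. → (13, 15)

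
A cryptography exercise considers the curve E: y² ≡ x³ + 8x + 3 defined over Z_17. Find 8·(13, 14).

Write Q = (13, 14).
Double-and-add on 8 = (1000)₂. Start with Q = (13, 14) for the leading 1-bit.
double: tangent at (13, 14): λ = (3·13² + 8)/(2·14) ≡ 5/11. 11⁻¹ ≡ 14 (mod 17) since 11·14 = 154 ≡ 1, so λ ≡ 5·14 ≡ 2.
  x = λ² - 13 - 13 = 4 - 26 ≡ 12; y = λ·(13 - 12) - 14 ≡ 5. → (12, 5)
double: tangent at (12, 5): λ = (3·12² + 8)/(2·5) ≡ 15/10. 10⁻¹ ≡ 12 (mod 17), so λ ≡ 15·12 ≡ 10.
  x = λ² - 12 - 12 = 100 - 24 ≡ 8; y = λ·(12 - 8) - 5 ≡ 1. → (8, 1)
double: tangent at (8, 1): λ = (3·8² + 8)/(2·1) ≡ 13/2. 2⁻¹ ≡ 9 (mod 17) since 2·9 = 18 ≡ 1, so λ ≡ 13·9 ≡ 15.
  x = λ² - 8 - 8 = 225 - 16 ≡ 5; y = λ·(8 - 5) - 1 ≡ 10. → (5, 10)

(5, 10)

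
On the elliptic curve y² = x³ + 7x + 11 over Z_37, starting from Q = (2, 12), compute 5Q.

(14, 35)

Double-and-add on 5 = (101)₂. Start with Q = (2, 12) for the leading 1-bit.
double: tangent at (2, 12): λ = (3·2² + 7)/(2·12) ≡ 19/24. 24⁻¹ ≡ 17 (mod 37) since 24·17 = 408 ≡ 1, so λ ≡ 19·17 ≡ 27.
  x = λ² - 2 - 2 = 729 - 4 ≡ 22; y = λ·(2 - 22) - 12 ≡ 3. → (22, 3)
double: tangent at (22, 3): λ = (3·22² + 7)/(2·3) ≡ 16/6. 6⁻¹ ≡ 31 (mod 37), so λ ≡ 16·31 ≡ 15.
  x = λ² - 22 - 22 = 225 - 44 ≡ 33; y = λ·(22 - 33) - 3 ≡ 17. → (33, 17)
add Q: (33, 17) + (2, 12). λ = (12 - 17)/(2 - 33) ≡ 32/6 mod 37. 6⁻¹ ≡ 31 (mod 37), so λ ≡ 30.
  x = λ² - 33 - 2 = 900 - 35 ≡ 14; y = λ·(33 - 14) - 17 ≡ 35. → (14, 35)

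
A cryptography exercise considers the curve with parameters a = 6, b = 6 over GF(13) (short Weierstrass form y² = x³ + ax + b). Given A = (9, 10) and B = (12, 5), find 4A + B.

(3, 5)

First 4A:
Double-and-add on 4 = (100)₂. Start with A = (9, 10) for the leading 1-bit.
double: tangent at (9, 10): λ = (3·9² + 6)/(2·10) ≡ 2/7. 7⁻¹ ≡ 2 (mod 13), so λ ≡ 2·2 ≡ 4.
  x = λ² - 9 - 9 = 16 - 18 ≡ 11; y = λ·(9 - 11) - 10 ≡ 8. → (11, 8)
double: tangent at (11, 8): λ = (3·11² + 6)/(2·8) ≡ 5/3. 3⁻¹ ≡ 9 (mod 13), so λ ≡ 5·9 ≡ 6.
  x = λ² - 11 - 11 = 36 - 22 ≡ 1; y = λ·(11 - 1) - 8 ≡ 0. → (1, 0)
4A = (1, 0).
Finally 4A + B:
(1, 0) + (12, 5). λ = (5 - 0)/(12 - 1) ≡ 5/11 mod 13. 11⁻¹ ≡ 6 (mod 13) since 11·6 = 66 ≡ 1, so λ ≡ 4.
  x = λ² - 1 - 12 = 16 - 13 ≡ 3; y = λ·(1 - 3) - 0 ≡ 5. → (3, 5)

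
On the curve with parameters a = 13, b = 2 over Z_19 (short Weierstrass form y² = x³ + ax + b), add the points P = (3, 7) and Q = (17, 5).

(3, 7) + (17, 5). λ = (5 - 7)/(17 - 3) ≡ 17/14 mod 19. 14⁻¹ ≡ 15 (mod 19) since 14·15 = 210 ≡ 1, so λ ≡ 8.
  x = λ² - 3 - 17 = 64 - 20 ≡ 6; y = λ·(3 - 6) - 7 ≡ 7. → (6, 7)

(6, 7)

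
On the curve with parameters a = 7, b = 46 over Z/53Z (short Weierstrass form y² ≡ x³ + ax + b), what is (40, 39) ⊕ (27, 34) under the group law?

(15, 44)

(40, 39) + (27, 34). λ = (34 - 39)/(27 - 40) ≡ 48/40 mod 53. 40⁻¹ ≡ 4 (mod 53) since 40·4 = 160 ≡ 1, so λ ≡ 33.
  x = λ² - 40 - 27 = 1089 - 67 ≡ 15; y = λ·(40 - 15) - 39 ≡ 44. → (15, 44)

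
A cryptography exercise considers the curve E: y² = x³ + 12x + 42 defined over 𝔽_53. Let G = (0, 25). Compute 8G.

Repeated addition: build up to 8G.
2G: tangent at (0, 25): λ = (3·0² + 12)/(2·25) ≡ 12/50. 50⁻¹ ≡ 35 (mod 53), so λ ≡ 12·35 ≡ 49.
  x = λ² - 0 - 0 = 2401 - 0 ≡ 16; y = λ·(0 - 16) - 25 ≡ 39. → (16, 39)
3G: (16, 39) + (0, 25). λ = (25 - 39)/(0 - 16) ≡ 39/37 mod 53. 37⁻¹ ≡ 43 (mod 53), so λ ≡ 34.
  x = λ² - 16 - 0 = 1156 - 16 ≡ 27; y = λ·(16 - 27) - 39 ≡ 11. → (27, 11)
4G: (27, 11) + (0, 25). λ = (25 - 11)/(0 - 27) ≡ 14/26 mod 53. 26⁻¹ ≡ 51 (mod 53), so λ ≡ 25.
  x = λ² - 27 - 0 = 625 - 27 ≡ 15; y = λ·(27 - 15) - 11 ≡ 24. → (15, 24)
5G: (15, 24) + (0, 25). λ = (25 - 24)/(0 - 15) ≡ 1/38 mod 53. 38⁻¹ ≡ 7 (mod 53), so λ ≡ 7.
  x = λ² - 15 - 0 = 49 - 15 ≡ 34; y = λ·(15 - 34) - 24 ≡ 2. → (34, 2)
6G: (34, 2) + (0, 25). λ = (25 - 2)/(0 - 34) ≡ 23/19 mod 53. 19⁻¹ ≡ 14 (mod 53) since 19·14 = 266 ≡ 1, so λ ≡ 4.
  x = λ² - 34 - 0 = 16 - 34 ≡ 35; y = λ·(34 - 35) - 2 ≡ 47. → (35, 47)
7G: (35, 47) + (0, 25). λ = (25 - 47)/(0 - 35) ≡ 31/18 mod 53. 18⁻¹ ≡ 3 (mod 53) since 18·3 = 54 ≡ 1, so λ ≡ 40.
  x = λ² - 35 - 0 = 1600 - 35 ≡ 28; y = λ·(35 - 28) - 47 ≡ 21. → (28, 21)
8G: (28, 21) + (0, 25). λ = (25 - 21)/(0 - 28) ≡ 4/25 mod 53. 25⁻¹ ≡ 17 (mod 53), so λ ≡ 15.
  x = λ² - 28 - 0 = 225 - 28 ≡ 38; y = λ·(28 - 38) - 21 ≡ 41. → (38, 41)

(38, 41)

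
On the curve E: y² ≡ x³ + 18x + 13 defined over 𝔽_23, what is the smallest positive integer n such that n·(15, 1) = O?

2P: tangent at (15, 1): λ = (3·15² + 18)/(2·1) ≡ 3/2. 2⁻¹ ≡ 12 (mod 23), so λ ≡ 3·12 ≡ 13.
  x = λ² - 15 - 15 = 169 - 30 ≡ 1; y = λ·(15 - 1) - 1 ≡ 20. → (1, 20)
3P: (1, 20) + (15, 1). λ = (1 - 20)/(15 - 1) ≡ 4/14 mod 23. 14⁻¹ ≡ 5 (mod 23), so λ ≡ 20.
  x = λ² - 1 - 15 = 400 - 16 ≡ 16; y = λ·(1 - 16) - 20 ≡ 2. → (16, 2)
4P: (16, 2) + (15, 1). λ = (1 - 2)/(15 - 16) ≡ 22/22 mod 23. 22⁻¹ ≡ 22 (mod 23), so λ ≡ 1.
  x = λ² - 16 - 15 = 1 - 31 ≡ 16; y = λ·(16 - 16) - 2 ≡ 21. → (16, 21)
5P: (16, 21) + (15, 1). λ = (1 - 21)/(15 - 16) ≡ 3/22 mod 23. 22⁻¹ ≡ 22 (mod 23) since 22·22 = 484 ≡ 1, so λ ≡ 20.
  x = λ² - 16 - 15 = 400 - 31 ≡ 1; y = λ·(16 - 1) - 21 ≡ 3. → (1, 3)
6P: (1, 3) + (15, 1). λ = (1 - 3)/(15 - 1) ≡ 21/14 mod 23. 14⁻¹ ≡ 5 (mod 23), so λ ≡ 13.
  x = λ² - 1 - 15 = 169 - 16 ≡ 15; y = λ·(1 - 15) - 3 ≡ 22. → (15, 22)
7P: (15, 22) + (15, 1): same x and y₁ ≡ -y₂, so the sum is O.
7P = O, so the order is 7.

7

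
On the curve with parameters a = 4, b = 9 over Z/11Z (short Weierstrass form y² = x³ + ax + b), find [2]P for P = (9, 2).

(9, 9)

tangent at (9, 2): λ = (3·9² + 4)/(2·2) ≡ 5/4. 4⁻¹ ≡ 3 (mod 11), so λ ≡ 5·3 ≡ 4.
  x = λ² - 9 - 9 = 16 - 18 ≡ 9; y = λ·(9 - 9) - 2 ≡ 9. → (9, 9)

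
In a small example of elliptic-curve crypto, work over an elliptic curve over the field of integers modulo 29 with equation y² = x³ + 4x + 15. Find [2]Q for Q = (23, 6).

(25, 14)

tangent at (23, 6): λ = (3·23² + 4)/(2·6) ≡ 25/12. 12⁻¹ ≡ 17 (mod 29), so λ ≡ 25·17 ≡ 19.
  x = λ² - 23 - 23 = 361 - 46 ≡ 25; y = λ·(23 - 25) - 6 ≡ 14. → (25, 14)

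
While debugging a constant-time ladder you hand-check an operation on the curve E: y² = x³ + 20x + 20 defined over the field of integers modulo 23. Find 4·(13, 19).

(4, 7)

Write Q = (13, 19).
Repeated addition: build up to 4Q.
2Q: tangent at (13, 19): λ = (3·13² + 20)/(2·19) ≡ 21/15. 15⁻¹ ≡ 20 (mod 23) since 15·20 = 300 ≡ 1, so λ ≡ 21·20 ≡ 6.
  x = λ² - 13 - 13 = 36 - 26 ≡ 10; y = λ·(13 - 10) - 19 ≡ 22. → (10, 22)
3Q: (10, 22) + (13, 19). λ = (19 - 22)/(13 - 10) ≡ 20/3 mod 23. 3⁻¹ ≡ 8 (mod 23) since 3·8 = 24 ≡ 1, so λ ≡ 22.
  x = λ² - 10 - 13 = 484 - 23 ≡ 1; y = λ·(10 - 1) - 22 ≡ 15. → (1, 15)
4Q: (1, 15) + (13, 19). λ = (19 - 15)/(13 - 1) ≡ 4/12 mod 23. 12⁻¹ ≡ 2 (mod 23), so λ ≡ 8.
  x = λ² - 1 - 13 = 64 - 14 ≡ 4; y = λ·(1 - 4) - 15 ≡ 7. → (4, 7)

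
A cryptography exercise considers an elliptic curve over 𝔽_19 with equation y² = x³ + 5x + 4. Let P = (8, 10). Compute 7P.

(14, 14)

Repeated addition: build up to 7P.
2P: tangent at (8, 10): λ = (3·8² + 5)/(2·10) ≡ 7/1. 1⁻¹ ≡ 1 (mod 19), so λ ≡ 7·1 ≡ 7.
  x = λ² - 8 - 8 = 49 - 16 ≡ 14; y = λ·(8 - 14) - 10 ≡ 5. → (14, 5)
3P: (14, 5) + (8, 10). λ = (10 - 5)/(8 - 14) ≡ 5/13 mod 19. 13⁻¹ ≡ 3 (mod 19), so λ ≡ 15.
  x = λ² - 14 - 8 = 225 - 22 ≡ 13; y = λ·(14 - 13) - 5 ≡ 10. → (13, 10)
4P: (13, 10) + (8, 10). λ = (10 - 10)/(8 - 13) ≡ 0/14 mod 19. 14⁻¹ ≡ 15 (mod 19), so λ ≡ 0.
  x = λ² - 13 - 8 = 0 - 21 ≡ 17; y = λ·(13 - 17) - 10 ≡ 9. → (17, 9)
5P: (17, 9) + (8, 10). λ = (10 - 9)/(8 - 17) ≡ 1/10 mod 19. 10⁻¹ ≡ 2 (mod 19), so λ ≡ 2.
  x = λ² - 17 - 8 = 4 - 25 ≡ 17; y = λ·(17 - 17) - 9 ≡ 10. → (17, 10)
6P: (17, 10) + (8, 10). λ = (10 - 10)/(8 - 17) ≡ 0/10 mod 19. 10⁻¹ ≡ 2 (mod 19), so λ ≡ 0.
  x = λ² - 17 - 8 = 0 - 25 ≡ 13; y = λ·(17 - 13) - 10 ≡ 9. → (13, 9)
7P: (13, 9) + (8, 10). λ = (10 - 9)/(8 - 13) ≡ 1/14 mod 19. 14⁻¹ ≡ 15 (mod 19), so λ ≡ 15.
  x = λ² - 13 - 8 = 225 - 21 ≡ 14; y = λ·(13 - 14) - 9 ≡ 14. → (14, 14)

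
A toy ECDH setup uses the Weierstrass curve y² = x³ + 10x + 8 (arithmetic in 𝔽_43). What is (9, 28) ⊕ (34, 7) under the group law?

(9, 28) + (34, 7). λ = (7 - 28)/(34 - 9) ≡ 22/25 mod 43. 25⁻¹ ≡ 31 (mod 43), so λ ≡ 37.
  x = λ² - 9 - 34 = 1369 - 43 ≡ 36; y = λ·(9 - 36) - 28 ≡ 5. → (36, 5)

(36, 5)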